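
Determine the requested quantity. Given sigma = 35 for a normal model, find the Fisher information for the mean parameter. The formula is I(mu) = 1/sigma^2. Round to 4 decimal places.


The Fisher information for the mean of a normal distribution is I(mu) = 1/sigma^2.
sigma = 35, so sigma^2 = 1225.
I(mu) = 1/1225 = 0.0008

0.0008


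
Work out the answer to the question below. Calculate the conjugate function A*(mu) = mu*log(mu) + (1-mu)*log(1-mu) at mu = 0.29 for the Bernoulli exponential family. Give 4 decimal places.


Legendre transform for Bernoulli:
A*(mu) = mu*log(mu) + (1-mu)*log(1-mu).
mu = 0.29, 1-mu = 0.71.
mu*log(mu) = 0.29*log(0.29) = -0.358984.
(1-mu)*log(1-mu) = 0.71*log(0.71) = -0.243168.
A* = -0.358984 + -0.243168 = -0.6022

-0.6022


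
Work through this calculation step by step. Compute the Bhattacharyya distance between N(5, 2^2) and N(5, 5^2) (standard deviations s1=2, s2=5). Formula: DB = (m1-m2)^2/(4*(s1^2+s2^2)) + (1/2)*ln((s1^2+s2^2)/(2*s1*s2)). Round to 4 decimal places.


Bhattacharyya distance between two Gaussians:
DB = (m1-m2)^2/(4*(s1^2+s2^2)) + (1/2)*ln((s1^2+s2^2)/(2*s1*s2)).
(m1-m2)^2 = (0)^2 = 0.
s1^2+s2^2 = 4 + 25 = 29.
term1 = 0/116 = 0.0.
term2 = 0.5*ln(29/20.0) = 0.185782.
DB = 0.0 + 0.185782 = 0.1858

0.1858


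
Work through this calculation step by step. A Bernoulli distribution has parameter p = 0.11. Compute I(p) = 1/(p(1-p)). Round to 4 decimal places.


For Bernoulli(p), Fisher information is I(p) = 1/(p*(1-p)).
p = 0.11, 1-p = 0.89.
p*(1-p) = 0.0979.
I(p) = 1/0.0979 = 10.2145

10.2145


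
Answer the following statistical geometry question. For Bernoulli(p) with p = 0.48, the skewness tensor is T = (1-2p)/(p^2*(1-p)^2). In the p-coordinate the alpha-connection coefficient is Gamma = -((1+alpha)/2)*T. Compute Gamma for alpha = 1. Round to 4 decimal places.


Skewness (Amari-Chentsov) tensor: T = (1-2p)/(p^2*(1-p)^2).
p = 0.48, 1-2p = 0.04, p^2 = 0.2304, (1-p)^2 = 0.2704.
T = 0.04/(0.2304 * 0.2704) = 0.642053.
In the p-coordinate, Gamma^(alpha) = Gamma^(0) - (alpha/2)*T with Gamma^(0) = (1/2)*g'(p) = -T/2,
so Gamma^(alpha) = -((1+alpha)/2)*T.
alpha = 1, -(1+alpha)/2 = -1.0.
Gamma = -1.0 * 0.642053 = -0.6421

-0.6421


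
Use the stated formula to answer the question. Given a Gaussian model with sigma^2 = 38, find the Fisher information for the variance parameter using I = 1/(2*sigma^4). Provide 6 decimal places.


Fisher information for variance: I(sigma^2) = 1/(2*sigma^4).
sigma^2 = 38, so sigma^4 = 1444.
I = 1/(2*1444) = 1/2888 = 0.000346

0.000346


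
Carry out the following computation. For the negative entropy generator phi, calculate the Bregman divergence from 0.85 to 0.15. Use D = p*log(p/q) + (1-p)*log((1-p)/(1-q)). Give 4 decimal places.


Bregman divergence with negative entropy generator:
D = p*log(p/q) + (1-p)*log((1-p)/(1-q)).
p = 0.85, q = 0.15.
p*log(p/q) = 0.85*log(0.85/0.15) = 1.474411.
(1-p)*log((1-p)/(1-q)) = 0.15*log(0.15/0.85) = -0.26019.
D = 1.474411 + -0.26019 = 1.2142

1.2142


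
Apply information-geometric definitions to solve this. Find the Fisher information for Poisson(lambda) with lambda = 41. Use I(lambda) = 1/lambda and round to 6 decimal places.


Fisher information for Poisson: I(lambda) = 1/lambda.
lambda = 41.
I(lambda) = 1/41 = 0.024390

0.024390


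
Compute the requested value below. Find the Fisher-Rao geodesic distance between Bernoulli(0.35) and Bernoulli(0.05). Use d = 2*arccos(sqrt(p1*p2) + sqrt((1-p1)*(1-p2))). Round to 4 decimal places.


Geodesic distance on Bernoulli manifold:
d(p1,p2) = 2*arccos(sqrt(p1*p2) + sqrt((1-p1)*(1-p2))).
sqrt(p1*p2) = sqrt(0.35*0.05) = 0.132288.
sqrt((1-p1)*(1-p2)) = sqrt(0.65*0.95) = 0.785812.
arg = 0.132288 + 0.785812 = 0.918099.
d = 2*arccos(0.918099) = 0.8151

0.8151


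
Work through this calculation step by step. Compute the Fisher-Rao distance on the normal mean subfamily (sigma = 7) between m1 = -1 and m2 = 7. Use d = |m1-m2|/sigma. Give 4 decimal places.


On the fixed-variance normal subfamily, geodesic distance = |m1-m2|/sigma.
|-1 - 7| = 8.
sigma = 7.
d = 8/7 = 1.1429

1.1429


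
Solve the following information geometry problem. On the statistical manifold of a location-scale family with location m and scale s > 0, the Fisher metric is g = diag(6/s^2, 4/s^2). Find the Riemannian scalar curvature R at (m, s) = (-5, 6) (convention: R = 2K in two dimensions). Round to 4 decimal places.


The metric has the form g = (A dm^2 + B ds^2)/s^2 with A = 6, B = 4.
Substitute u = sqrt(A/B)*m: g = B*(du^2 + ds^2)/s^2, i.e. B times the
Poincare upper half-plane metric, which has constant Gaussian curvature -1.
Scaling a 2D metric by a constant c divides the Gaussian curvature by c,
so K = -1/B = -1/(4) = -0.2500 everywhere (the point (m, s) = (-5, 6) is irrelevant:
the curvature is constant).
Scalar curvature in dimension 2: R = 2K = -2/(4) = -0.5000.

-0.5000


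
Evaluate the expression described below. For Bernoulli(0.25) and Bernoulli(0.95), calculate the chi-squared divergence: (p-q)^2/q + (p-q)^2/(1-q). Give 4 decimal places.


Chi-squared divergence between Bernoulli distributions:
chi^2 = (p-q)^2/q + (p-q)^2/(1-q).
p = 0.25, q = 0.95, p-q = -0.7.
(p-q)^2 = 0.49.
term1 = 0.49/0.95 = 0.515789.
term2 = 0.49/0.05 = 9.8.
chi^2 = 0.515789 + 9.8 = 10.3158

10.3158


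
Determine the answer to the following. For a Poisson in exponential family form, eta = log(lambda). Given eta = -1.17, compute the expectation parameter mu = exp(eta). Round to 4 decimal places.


Expectation parameter for Poisson exponential family:
mu = exp(eta).
eta = -1.17.
mu = exp(-1.17) = 0.3104

0.3104


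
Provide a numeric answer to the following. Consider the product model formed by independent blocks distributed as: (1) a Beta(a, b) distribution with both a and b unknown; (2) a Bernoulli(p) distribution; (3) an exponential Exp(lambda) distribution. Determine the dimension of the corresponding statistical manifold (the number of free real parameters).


The dimension of a statistical manifold equals the number of free
(independent) real parameters of the model. For a product of independent
blocks the parameter counts add.
- Beta (a, b): 2.
- Bernoulli (p): 1.
- exponential (lambda): 1.
Total = 2 + 1 + 1 = 4.
Dimension = 4

4


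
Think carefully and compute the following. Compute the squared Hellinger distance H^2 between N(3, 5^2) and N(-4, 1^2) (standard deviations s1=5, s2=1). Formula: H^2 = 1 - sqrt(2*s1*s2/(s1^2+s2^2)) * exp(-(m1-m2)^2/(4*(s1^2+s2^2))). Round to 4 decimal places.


Squared Hellinger distance for Gaussians:
H^2 = 1 - sqrt(2*s1*s2/(s1^2+s2^2)) * exp(-(m1-m2)^2/(4*(s1^2+s2^2))).
s1^2 = 25, s2^2 = 1, s1^2+s2^2 = 26.
sqrt(2*5*1/(26)) = 0.620174.
(m1-m2)^2 = (7)^2 = 49.
exp(-49/(4*26)) = exp(-0.471154) = 0.624282.
H^2 = 1 - 0.620174*0.624282 = 0.6128

0.6128


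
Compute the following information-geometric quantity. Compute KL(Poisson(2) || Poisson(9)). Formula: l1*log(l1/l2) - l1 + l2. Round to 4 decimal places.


KL divergence for Poisson:
KL = l1*log(l1/l2) - l1 + l2.
l1 = 2, l2 = 9.
log(2/9) = -1.504077.
l1*log(l1/l2) = 2 * -1.504077 = -3.008155.
KL = -3.008155 - 2 + 9 = 3.9918

3.9918


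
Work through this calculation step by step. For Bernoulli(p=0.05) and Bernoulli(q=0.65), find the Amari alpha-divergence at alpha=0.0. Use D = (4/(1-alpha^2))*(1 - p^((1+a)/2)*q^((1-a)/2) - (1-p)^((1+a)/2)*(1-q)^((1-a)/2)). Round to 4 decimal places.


Amari alpha-divergence:
D = (4/(1-alpha^2))*(1 - p^((1+a)/2)*q^((1-a)/2) - (1-p)^((1+a)/2)*(1-q)^((1-a)/2)).
alpha = 0.0, p = 0.05, q = 0.65.
e1 = (1+alpha)/2 = 0.5, e2 = (1-alpha)/2 = 0.5.
t1 = p^e1 * q^e2 = 0.05^0.5 * 0.65^0.5 = 0.180278.
t2 = (1-p)^e1 * (1-q)^e2 = 0.95^0.5 * 0.35^0.5 = 0.576628.
4/(1-alpha^2) = 4.0.
D = 4.0*(1 - 0.180278 - 0.576628) = 0.9724

0.9724


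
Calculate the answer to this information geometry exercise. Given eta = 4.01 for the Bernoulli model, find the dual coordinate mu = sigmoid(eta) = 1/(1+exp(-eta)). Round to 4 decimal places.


Dual coordinate (expectation parameter) for Bernoulli:
mu = 1/(1+exp(-eta)).
eta = 4.01.
exp(-eta) = exp(-4.01) = 0.018133.
mu = 1/(1+0.018133) = 0.9822

0.9822


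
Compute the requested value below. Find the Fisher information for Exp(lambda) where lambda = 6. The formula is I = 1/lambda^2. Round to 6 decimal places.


Fisher information for exponential: I(lambda) = 1/lambda^2.
lambda = 6, lambda^2 = 36.
I = 1/36 = 0.027778

0.027778


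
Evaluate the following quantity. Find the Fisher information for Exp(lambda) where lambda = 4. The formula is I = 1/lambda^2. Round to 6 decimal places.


Fisher information for exponential: I(lambda) = 1/lambda^2.
lambda = 4, lambda^2 = 16.
I = 1/16 = 0.062500

0.062500


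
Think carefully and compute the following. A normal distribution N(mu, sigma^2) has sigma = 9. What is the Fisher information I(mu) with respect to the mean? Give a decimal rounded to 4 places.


The Fisher information for the mean of a normal distribution is I(mu) = 1/sigma^2.
sigma = 9, so sigma^2 = 81.
I(mu) = 1/81 = 0.0123

0.0123


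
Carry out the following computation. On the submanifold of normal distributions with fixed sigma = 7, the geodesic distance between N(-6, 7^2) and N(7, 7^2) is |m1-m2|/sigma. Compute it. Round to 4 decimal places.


On the fixed-variance normal subfamily, geodesic distance = |m1-m2|/sigma.
|-6 - 7| = 13.
sigma = 7.
d = 13/7 = 1.8571

1.8571


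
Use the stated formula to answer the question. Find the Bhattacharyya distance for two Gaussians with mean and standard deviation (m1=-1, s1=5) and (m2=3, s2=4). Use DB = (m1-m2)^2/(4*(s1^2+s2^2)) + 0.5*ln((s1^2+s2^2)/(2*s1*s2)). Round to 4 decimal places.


Bhattacharyya distance between two Gaussians:
DB = (m1-m2)^2/(4*(s1^2+s2^2)) + (1/2)*ln((s1^2+s2^2)/(2*s1*s2)).
(m1-m2)^2 = (-4)^2 = 16.
s1^2+s2^2 = 25 + 16 = 41.
term1 = 16/164 = 0.097561.
term2 = 0.5*ln(41/40.0) = 0.012346.
DB = 0.097561 + 0.012346 = 0.1099

0.1099


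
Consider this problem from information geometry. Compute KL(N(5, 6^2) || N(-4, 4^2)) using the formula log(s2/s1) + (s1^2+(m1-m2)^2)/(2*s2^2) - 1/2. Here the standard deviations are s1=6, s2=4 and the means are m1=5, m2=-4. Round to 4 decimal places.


KL divergence between normal distributions:
KL = log(s2/s1) + (s1^2 + (m1-m2)^2)/(2*s2^2) - 1/2.
log(4/6) = -0.405465.
(6^2 + (5--4)^2)/(2*4^2) = (36 + 81)/32 = 3.65625.
KL = -0.405465 + 3.65625 - 0.5 = 2.7508

2.7508


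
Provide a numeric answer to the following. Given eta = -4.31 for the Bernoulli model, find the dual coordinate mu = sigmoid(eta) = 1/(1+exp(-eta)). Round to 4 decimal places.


Dual coordinate (expectation parameter) for Bernoulli:
mu = 1/(1+exp(-eta)).
eta = -4.31.
exp(-eta) = exp(4.31) = 74.440489.
mu = 1/(1+74.440489) = 0.0133

0.0133


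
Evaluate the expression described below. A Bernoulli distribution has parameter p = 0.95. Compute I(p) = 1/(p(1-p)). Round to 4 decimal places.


For Bernoulli(p), Fisher information is I(p) = 1/(p*(1-p)).
p = 0.95, 1-p = 0.05.
p*(1-p) = 0.0475.
I(p) = 1/0.0475 = 21.0526

21.0526


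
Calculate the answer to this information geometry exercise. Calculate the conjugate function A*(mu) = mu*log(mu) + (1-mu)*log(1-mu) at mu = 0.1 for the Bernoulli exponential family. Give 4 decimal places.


Legendre transform for Bernoulli:
A*(mu) = mu*log(mu) + (1-mu)*log(1-mu).
mu = 0.1, 1-mu = 0.9.
mu*log(mu) = 0.1*log(0.1) = -0.230259.
(1-mu)*log(1-mu) = 0.9*log(0.9) = -0.094824.
A* = -0.230259 + -0.094824 = -0.3251

-0.3251


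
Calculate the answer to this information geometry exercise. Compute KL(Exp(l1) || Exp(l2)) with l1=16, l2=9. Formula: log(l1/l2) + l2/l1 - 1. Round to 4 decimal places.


KL divergence for exponential family:
KL = log(l1/l2) + l2/l1 - 1.
log(16/9) = 0.575364.
9/16 = 0.5625.
KL = 0.575364 + 0.5625 - 1 = 0.1379

0.1379


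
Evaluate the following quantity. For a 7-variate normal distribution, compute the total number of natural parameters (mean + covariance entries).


Exponential family dimension calculation:
For 7-dim MVN: mean has 7 params, covariance has 7*8/2 = 28 unique entries.
Total dim = 7 + 28 = 35.

35


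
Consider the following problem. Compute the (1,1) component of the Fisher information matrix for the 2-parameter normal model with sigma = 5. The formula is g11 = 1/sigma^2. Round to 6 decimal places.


For the 2-parameter normal family, the Fisher metric has:
  g11 = 1/sigma^2, g22 = 2/sigma^2.
sigma = 5, sigma^2 = 25.
g11 = 0.040000

0.040000


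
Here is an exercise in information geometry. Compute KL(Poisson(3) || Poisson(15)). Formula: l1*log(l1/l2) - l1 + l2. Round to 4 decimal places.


KL divergence for Poisson:
KL = l1*log(l1/l2) - l1 + l2.
l1 = 3, l2 = 15.
log(3/15) = -1.609438.
l1*log(l1/l2) = 3 * -1.609438 = -4.828314.
KL = -4.828314 - 3 + 15 = 7.1717

7.1717


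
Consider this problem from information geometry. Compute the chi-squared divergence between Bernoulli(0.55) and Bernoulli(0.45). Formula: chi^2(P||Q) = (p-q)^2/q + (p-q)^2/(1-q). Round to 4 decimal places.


Chi-squared divergence between Bernoulli distributions:
chi^2 = (p-q)^2/q + (p-q)^2/(1-q).
p = 0.55, q = 0.45, p-q = 0.1.
(p-q)^2 = 0.01.
term1 = 0.01/0.45 = 0.022222.
term2 = 0.01/0.55 = 0.018182.
chi^2 = 0.022222 + 0.018182 = 0.0404

0.0404


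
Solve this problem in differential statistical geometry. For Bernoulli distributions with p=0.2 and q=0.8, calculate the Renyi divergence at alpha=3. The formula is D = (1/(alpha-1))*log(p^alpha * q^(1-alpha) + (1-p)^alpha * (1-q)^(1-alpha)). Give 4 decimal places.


Renyi divergence of order alpha between Bernoulli distributions:
D = (1/(alpha-1))*log(p^alpha * q^(1-alpha) + (1-p)^alpha * (1-q)^(1-alpha)).
alpha = 3, p = 0.2, q = 0.8.
p^alpha * q^(1-alpha) = 0.2^3 * 0.8^-2 = 0.0125.
(1-p)^alpha * (1-q)^(1-alpha) = 0.8^3 * 0.2^-2 = 12.8.
sum = 0.0125 + 12.8 = 12.8125.
D = (1/2)*log(12.8125) = 1.2752

1.2752


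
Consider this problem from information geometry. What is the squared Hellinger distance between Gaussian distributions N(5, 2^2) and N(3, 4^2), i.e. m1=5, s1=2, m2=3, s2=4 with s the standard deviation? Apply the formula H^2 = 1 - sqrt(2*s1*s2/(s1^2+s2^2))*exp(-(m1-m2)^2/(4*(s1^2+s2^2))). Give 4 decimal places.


Squared Hellinger distance for Gaussians:
H^2 = 1 - sqrt(2*s1*s2/(s1^2+s2^2)) * exp(-(m1-m2)^2/(4*(s1^2+s2^2))).
s1^2 = 4, s2^2 = 16, s1^2+s2^2 = 20.
sqrt(2*2*4/(20)) = 0.894427.
(m1-m2)^2 = (2)^2 = 4.
exp(-4/(4*20)) = exp(-0.05) = 0.951229.
H^2 = 1 - 0.894427*0.951229 = 0.1492

0.1492


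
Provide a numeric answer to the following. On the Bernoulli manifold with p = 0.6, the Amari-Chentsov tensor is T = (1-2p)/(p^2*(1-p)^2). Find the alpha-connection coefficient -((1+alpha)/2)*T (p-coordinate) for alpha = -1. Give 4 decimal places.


Skewness (Amari-Chentsov) tensor: T = (1-2p)/(p^2*(1-p)^2).
p = 0.6, 1-2p = -0.2, p^2 = 0.36, (1-p)^2 = 0.16.
T = -0.2/(0.36 * 0.16) = -3.472222.
In the p-coordinate, Gamma^(alpha) = Gamma^(0) - (alpha/2)*T with Gamma^(0) = (1/2)*g'(p) = -T/2,
so Gamma^(alpha) = -((1+alpha)/2)*T.
alpha = -1, -(1+alpha)/2 = 0.0.
Gamma = 0.0 * -3.472222 = 0.0000

0.0000


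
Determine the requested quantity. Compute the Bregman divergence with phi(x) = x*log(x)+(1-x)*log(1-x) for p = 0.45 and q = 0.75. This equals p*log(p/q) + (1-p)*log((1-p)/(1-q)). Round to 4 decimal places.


Bregman divergence with negative entropy generator:
D = p*log(p/q) + (1-p)*log((1-p)/(1-q)).
p = 0.45, q = 0.75.
p*log(p/q) = 0.45*log(0.45/0.75) = -0.229872.
(1-p)*log((1-p)/(1-q)) = 0.55*log(0.55/0.25) = 0.433652.
D = -0.229872 + 0.433652 = 0.2038

0.2038


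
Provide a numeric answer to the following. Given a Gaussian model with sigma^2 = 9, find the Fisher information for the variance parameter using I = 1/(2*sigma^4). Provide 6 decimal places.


Fisher information for variance: I(sigma^2) = 1/(2*sigma^4).
sigma^2 = 9, so sigma^4 = 81.
I = 1/(2*81) = 1/162 = 0.006173

0.006173


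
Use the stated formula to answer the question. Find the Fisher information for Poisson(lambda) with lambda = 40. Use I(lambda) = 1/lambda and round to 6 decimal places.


Fisher information for Poisson: I(lambda) = 1/lambda.
lambda = 40.
I(lambda) = 1/40 = 0.025000

0.025000


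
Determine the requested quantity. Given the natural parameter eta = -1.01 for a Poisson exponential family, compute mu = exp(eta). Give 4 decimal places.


Expectation parameter for Poisson exponential family:
mu = exp(eta).
eta = -1.01.
mu = exp(-1.01) = 0.3642

0.3642


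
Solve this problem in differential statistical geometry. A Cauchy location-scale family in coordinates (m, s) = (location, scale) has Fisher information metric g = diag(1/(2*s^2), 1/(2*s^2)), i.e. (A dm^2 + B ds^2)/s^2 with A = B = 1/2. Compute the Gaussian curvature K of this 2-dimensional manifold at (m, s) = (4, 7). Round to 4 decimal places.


The metric has the form g = (A dm^2 + B ds^2)/s^2 with A = 1/2, B = 1/2.
Substitute u = sqrt(A/B)*m: g = B*(du^2 + ds^2)/s^2, i.e. B times the
Poincare upper half-plane metric, which has constant Gaussian curvature -1.
Scaling a 2D metric by a constant c divides the Gaussian curvature by c,
so K = -1/B = -1/(1/2) = -2.0000 everywhere (the point (m, s) = (4, 7) is irrelevant:
the curvature is constant).
The requested Gaussian curvature is K = -2.0000.

-2.0000


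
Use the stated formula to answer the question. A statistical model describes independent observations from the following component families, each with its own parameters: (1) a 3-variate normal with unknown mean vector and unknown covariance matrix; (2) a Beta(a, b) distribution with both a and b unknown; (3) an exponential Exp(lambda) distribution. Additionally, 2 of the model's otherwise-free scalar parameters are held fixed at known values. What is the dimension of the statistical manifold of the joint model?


The dimension of a statistical manifold equals the number of free
(independent) real parameters of the model. For a product of independent
blocks the parameter counts add.
- 3-variate normal: 3 (mean) + 3*4/2 = 6 (symmetric covariance) = 9.
- Beta (a, b): 2.
- exponential (lambda): 1.
Total = 9 + 2 + 1 = 12.
2 parameter(s) fixed at known values: 12 - 2 = 10.
Dimension = 10

10


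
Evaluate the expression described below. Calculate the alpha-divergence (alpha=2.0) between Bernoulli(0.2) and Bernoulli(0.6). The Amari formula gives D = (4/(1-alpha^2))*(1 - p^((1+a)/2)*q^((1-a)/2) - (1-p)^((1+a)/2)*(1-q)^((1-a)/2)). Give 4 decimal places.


Amari alpha-divergence:
D = (4/(1-alpha^2))*(1 - p^((1+a)/2)*q^((1-a)/2) - (1-p)^((1+a)/2)*(1-q)^((1-a)/2)).
alpha = 2.0, p = 0.2, q = 0.6.
e1 = (1+alpha)/2 = 1.5, e2 = (1-alpha)/2 = -0.5.
t1 = p^e1 * q^e2 = 0.2^1.5 * 0.6^-0.5 = 0.11547.
t2 = (1-p)^e1 * (1-q)^e2 = 0.8^1.5 * 0.4^-0.5 = 1.131371.
4/(1-alpha^2) = -1.333333.
D = -1.333333*(1 - 0.11547 - 1.131371) = 0.3291

0.3291


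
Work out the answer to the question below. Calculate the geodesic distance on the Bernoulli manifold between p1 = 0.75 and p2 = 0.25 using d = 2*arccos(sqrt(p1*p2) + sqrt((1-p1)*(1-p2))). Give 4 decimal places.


Geodesic distance on Bernoulli manifold:
d(p1,p2) = 2*arccos(sqrt(p1*p2) + sqrt((1-p1)*(1-p2))).
sqrt(p1*p2) = sqrt(0.75*0.25) = 0.433013.
sqrt((1-p1)*(1-p2)) = sqrt(0.25*0.75) = 0.433013.
arg = 0.433013 + 0.433013 = 0.866025.
d = 2*arccos(0.866025) = 1.0472

1.0472


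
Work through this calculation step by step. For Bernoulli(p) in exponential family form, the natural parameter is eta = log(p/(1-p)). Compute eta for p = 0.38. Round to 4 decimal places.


Natural parameter for Bernoulli: eta = log(p/(1-p)).
p = 0.38, 1-p = 0.62.
p/(1-p) = 0.612903.
eta = log(0.612903) = -0.4895

-0.4895


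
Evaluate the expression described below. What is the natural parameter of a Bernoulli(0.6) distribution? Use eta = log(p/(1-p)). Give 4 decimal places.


Natural parameter for Bernoulli: eta = log(p/(1-p)).
p = 0.6, 1-p = 0.4.
p/(1-p) = 1.5.
eta = log(1.5) = 0.4055

0.4055


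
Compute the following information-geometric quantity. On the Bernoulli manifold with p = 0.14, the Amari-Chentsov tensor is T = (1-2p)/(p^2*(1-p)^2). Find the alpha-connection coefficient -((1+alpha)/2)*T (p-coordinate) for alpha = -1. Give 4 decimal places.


Skewness (Amari-Chentsov) tensor: T = (1-2p)/(p^2*(1-p)^2).
p = 0.14, 1-2p = 0.72, p^2 = 0.0196, (1-p)^2 = 0.7396.
T = 0.72/(0.0196 * 0.7396) = 49.668326.
In the p-coordinate, Gamma^(alpha) = Gamma^(0) - (alpha/2)*T with Gamma^(0) = (1/2)*g'(p) = -T/2,
so Gamma^(alpha) = -((1+alpha)/2)*T.
alpha = -1, -(1+alpha)/2 = 0.0.
Gamma = 0.0 * 49.668326 = 0.0000

0.0000


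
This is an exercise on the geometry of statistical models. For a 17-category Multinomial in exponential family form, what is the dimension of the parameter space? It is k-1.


Exponential family dimension calculation:
For Multinomial with k=17 categories, dim = k-1 = 16.

16


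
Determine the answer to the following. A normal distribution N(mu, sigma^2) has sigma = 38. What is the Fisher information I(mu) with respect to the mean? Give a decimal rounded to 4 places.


The Fisher information for the mean of a normal distribution is I(mu) = 1/sigma^2.
sigma = 38, so sigma^2 = 1444.
I(mu) = 1/1444 = 0.0007

0.0007


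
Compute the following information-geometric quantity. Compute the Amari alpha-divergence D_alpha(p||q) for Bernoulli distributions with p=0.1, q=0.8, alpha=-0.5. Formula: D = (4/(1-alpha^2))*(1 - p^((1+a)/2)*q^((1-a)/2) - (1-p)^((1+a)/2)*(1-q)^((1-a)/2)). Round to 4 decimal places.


Amari alpha-divergence:
D = (4/(1-alpha^2))*(1 - p^((1+a)/2)*q^((1-a)/2) - (1-p)^((1+a)/2)*(1-q)^((1-a)/2)).
alpha = -0.5, p = 0.1, q = 0.8.
e1 = (1+alpha)/2 = 0.25, e2 = (1-alpha)/2 = 0.75.
t1 = p^e1 * q^e2 = 0.1^0.25 * 0.8^0.75 = 0.475683.
t2 = (1-p)^e1 * (1-q)^e2 = 0.9^0.25 * 0.2^0.75 = 0.291295.
4/(1-alpha^2) = 5.333333.
D = 5.333333*(1 - 0.475683 - 0.291295) = 1.2428

1.2428


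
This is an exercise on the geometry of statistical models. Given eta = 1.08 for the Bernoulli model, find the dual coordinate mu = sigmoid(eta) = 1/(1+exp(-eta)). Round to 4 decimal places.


Dual coordinate (expectation parameter) for Bernoulli:
mu = 1/(1+exp(-eta)).
eta = 1.08.
exp(-eta) = exp(-1.08) = 0.339596.
mu = 1/(1+0.339596) = 0.7465

0.7465


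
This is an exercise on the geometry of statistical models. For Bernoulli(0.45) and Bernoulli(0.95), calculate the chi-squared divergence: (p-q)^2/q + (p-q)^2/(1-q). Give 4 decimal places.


Chi-squared divergence between Bernoulli distributions:
chi^2 = (p-q)^2/q + (p-q)^2/(1-q).
p = 0.45, q = 0.95, p-q = -0.5.
(p-q)^2 = 0.25.
term1 = 0.25/0.95 = 0.263158.
term2 = 0.25/0.05 = 5.0.
chi^2 = 0.263158 + 5.0 = 5.2632

5.2632


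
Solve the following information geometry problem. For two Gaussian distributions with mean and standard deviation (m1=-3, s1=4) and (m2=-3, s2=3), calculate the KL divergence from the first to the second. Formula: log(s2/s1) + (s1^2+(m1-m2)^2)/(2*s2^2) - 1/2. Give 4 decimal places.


KL divergence between normal distributions:
KL = log(s2/s1) + (s1^2 + (m1-m2)^2)/(2*s2^2) - 1/2.
log(3/4) = -0.287682.
(4^2 + (-3--3)^2)/(2*3^2) = (16 + 0)/18 = 0.888889.
KL = -0.287682 + 0.888889 - 0.5 = 0.1012

0.1012


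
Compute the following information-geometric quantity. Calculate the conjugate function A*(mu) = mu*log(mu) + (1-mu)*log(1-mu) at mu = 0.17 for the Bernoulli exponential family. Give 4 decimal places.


Legendre transform for Bernoulli:
A*(mu) = mu*log(mu) + (1-mu)*log(1-mu).
mu = 0.17, 1-mu = 0.83.
mu*log(mu) = 0.17*log(0.17) = -0.301233.
(1-mu)*log(1-mu) = 0.83*log(0.83) = -0.154654.
A* = -0.301233 + -0.154654 = -0.4559

-0.4559


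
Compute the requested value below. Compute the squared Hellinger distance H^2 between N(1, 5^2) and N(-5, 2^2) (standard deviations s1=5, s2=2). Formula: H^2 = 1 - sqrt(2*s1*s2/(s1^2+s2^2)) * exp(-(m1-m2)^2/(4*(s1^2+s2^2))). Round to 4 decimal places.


Squared Hellinger distance for Gaussians:
H^2 = 1 - sqrt(2*s1*s2/(s1^2+s2^2)) * exp(-(m1-m2)^2/(4*(s1^2+s2^2))).
s1^2 = 25, s2^2 = 4, s1^2+s2^2 = 29.
sqrt(2*5*2/(29)) = 0.830455.
(m1-m2)^2 = (6)^2 = 36.
exp(-36/(4*29)) = exp(-0.310345) = 0.733194.
H^2 = 1 - 0.830455*0.733194 = 0.3911

0.3911


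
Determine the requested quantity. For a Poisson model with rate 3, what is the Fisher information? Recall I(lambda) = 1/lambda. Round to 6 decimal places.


Fisher information for Poisson: I(lambda) = 1/lambda.
lambda = 3.
I(lambda) = 1/3 = 0.333333

0.333333


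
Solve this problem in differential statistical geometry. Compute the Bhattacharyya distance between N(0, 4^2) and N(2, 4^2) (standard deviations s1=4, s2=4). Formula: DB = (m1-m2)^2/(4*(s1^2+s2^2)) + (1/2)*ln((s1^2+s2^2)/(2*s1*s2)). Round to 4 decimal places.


Bhattacharyya distance between two Gaussians:
DB = (m1-m2)^2/(4*(s1^2+s2^2)) + (1/2)*ln((s1^2+s2^2)/(2*s1*s2)).
(m1-m2)^2 = (-2)^2 = 4.
s1^2+s2^2 = 16 + 16 = 32.
term1 = 4/128 = 0.03125.
term2 = 0.5*ln(32/32.0) = 0.0.
DB = 0.03125 + 0.0 = 0.0313

0.0313


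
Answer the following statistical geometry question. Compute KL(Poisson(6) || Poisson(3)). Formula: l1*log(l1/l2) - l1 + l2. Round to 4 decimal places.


KL divergence for Poisson:
KL = l1*log(l1/l2) - l1 + l2.
l1 = 6, l2 = 3.
log(6/3) = 0.693147.
l1*log(l1/l2) = 6 * 0.693147 = 4.158883.
KL = 4.158883 - 6 + 3 = 1.1589

1.1589


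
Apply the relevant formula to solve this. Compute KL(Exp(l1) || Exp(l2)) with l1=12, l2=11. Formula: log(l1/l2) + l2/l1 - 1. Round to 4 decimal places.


KL divergence for exponential family:
KL = log(l1/l2) + l2/l1 - 1.
log(12/11) = 0.087011.
11/12 = 0.916667.
KL = 0.087011 + 0.916667 - 1 = 0.0037

0.0037


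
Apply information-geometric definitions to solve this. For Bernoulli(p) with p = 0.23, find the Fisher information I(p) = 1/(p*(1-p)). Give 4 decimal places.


For Bernoulli(p), Fisher information is I(p) = 1/(p*(1-p)).
p = 0.23, 1-p = 0.77.
p*(1-p) = 0.1771.
I(p) = 1/0.1771 = 5.6465

5.6465


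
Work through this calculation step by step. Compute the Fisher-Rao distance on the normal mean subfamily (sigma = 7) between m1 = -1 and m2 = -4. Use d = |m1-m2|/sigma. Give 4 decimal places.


On the fixed-variance normal subfamily, geodesic distance = |m1-m2|/sigma.
|-1 - -4| = 3.
sigma = 7.
d = 3/7 = 0.4286

0.4286


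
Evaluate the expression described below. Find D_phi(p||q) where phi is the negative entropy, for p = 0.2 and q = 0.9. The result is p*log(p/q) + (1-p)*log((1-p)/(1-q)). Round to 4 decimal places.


Bregman divergence with negative entropy generator:
D = p*log(p/q) + (1-p)*log((1-p)/(1-q)).
p = 0.2, q = 0.9.
p*log(p/q) = 0.2*log(0.2/0.9) = -0.300815.
(1-p)*log((1-p)/(1-q)) = 0.8*log(0.8/0.1) = 1.663553.
D = -0.300815 + 1.663553 = 1.3627

1.3627


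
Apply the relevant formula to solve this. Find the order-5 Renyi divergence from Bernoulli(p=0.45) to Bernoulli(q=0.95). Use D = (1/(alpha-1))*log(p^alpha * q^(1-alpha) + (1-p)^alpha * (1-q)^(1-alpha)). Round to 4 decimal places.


Renyi divergence of order alpha between Bernoulli distributions:
D = (1/(alpha-1))*log(p^alpha * q^(1-alpha) + (1-p)^alpha * (1-q)^(1-alpha)).
alpha = 5, p = 0.45, q = 0.95.
p^alpha * q^(1-alpha) = 0.45^5 * 0.95^-4 = 0.022655.
(1-p)^alpha * (1-q)^(1-alpha) = 0.55^5 * 0.05^-4 = 8052.55.
sum = 0.022655 + 8052.55 = 8052.572655.
D = (1/4)*log(8052.572655) = 2.2484

2.2484


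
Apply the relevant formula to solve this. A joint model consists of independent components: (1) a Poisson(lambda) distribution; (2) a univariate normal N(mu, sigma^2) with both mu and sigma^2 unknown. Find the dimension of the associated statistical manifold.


The dimension of a statistical manifold equals the number of free
(independent) real parameters of the model. For a product of independent
blocks the parameter counts add.
- Poisson (lambda): 1.
- normal (mu, sigma^2): 2.
Total = 1 + 2 = 3.
Dimension = 3

3


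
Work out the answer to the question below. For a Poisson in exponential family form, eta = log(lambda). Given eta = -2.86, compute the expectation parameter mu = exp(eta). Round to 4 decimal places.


Expectation parameter for Poisson exponential family:
mu = exp(eta).
eta = -2.86.
mu = exp(-2.86) = 0.0573

0.0573


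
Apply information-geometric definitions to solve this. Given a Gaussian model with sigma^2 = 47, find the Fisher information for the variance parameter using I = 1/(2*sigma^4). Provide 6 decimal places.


Fisher information for variance: I(sigma^2) = 1/(2*sigma^4).
sigma^2 = 47, so sigma^4 = 2209.
I = 1/(2*2209) = 1/4418 = 0.000226

0.000226


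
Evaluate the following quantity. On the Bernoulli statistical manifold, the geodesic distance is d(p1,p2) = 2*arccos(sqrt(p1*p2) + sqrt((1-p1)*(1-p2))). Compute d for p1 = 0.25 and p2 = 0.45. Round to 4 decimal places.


Geodesic distance on Bernoulli manifold:
d(p1,p2) = 2*arccos(sqrt(p1*p2) + sqrt((1-p1)*(1-p2))).
sqrt(p1*p2) = sqrt(0.25*0.45) = 0.33541.
sqrt((1-p1)*(1-p2)) = sqrt(0.75*0.55) = 0.642262.
arg = 0.33541 + 0.642262 = 0.977672.
d = 2*arccos(0.977672) = 0.4234

0.4234


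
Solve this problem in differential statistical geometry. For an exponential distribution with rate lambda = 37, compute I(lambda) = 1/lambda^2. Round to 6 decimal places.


Fisher information for exponential: I(lambda) = 1/lambda^2.
lambda = 37, lambda^2 = 1369.
I = 1/1369 = 0.000730

0.000730


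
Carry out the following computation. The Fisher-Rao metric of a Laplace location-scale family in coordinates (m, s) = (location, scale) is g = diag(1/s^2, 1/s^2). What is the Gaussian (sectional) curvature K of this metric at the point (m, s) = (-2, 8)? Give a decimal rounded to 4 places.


The metric has the form g = (A dm^2 + B ds^2)/s^2 with A = 1, B = 1.
Substitute u = sqrt(A/B)*m: g = B*(du^2 + ds^2)/s^2, i.e. B times the
Poincare upper half-plane metric, which has constant Gaussian curvature -1.
Scaling a 2D metric by a constant c divides the Gaussian curvature by c,
so K = -1/B = -1/(1) = -1.0000 everywhere (the point (m, s) = (-2, 8) is irrelevant:
the curvature is constant).
The requested Gaussian curvature is K = -1.0000.

-1.0000


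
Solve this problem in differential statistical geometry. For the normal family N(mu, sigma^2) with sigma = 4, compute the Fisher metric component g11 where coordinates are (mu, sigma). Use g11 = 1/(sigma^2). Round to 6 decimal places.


For the 2-parameter normal family, the Fisher metric has:
  g11 = 1/sigma^2, g22 = 2/sigma^2.
sigma = 4, sigma^2 = 16.
g11 = 0.062500

0.062500


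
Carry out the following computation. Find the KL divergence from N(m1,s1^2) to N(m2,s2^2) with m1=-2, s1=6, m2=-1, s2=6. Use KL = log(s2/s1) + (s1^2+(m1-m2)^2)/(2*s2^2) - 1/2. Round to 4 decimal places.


KL divergence between normal distributions:
KL = log(s2/s1) + (s1^2 + (m1-m2)^2)/(2*s2^2) - 1/2.
log(6/6) = 0.0.
(6^2 + (-2--1)^2)/(2*6^2) = (36 + 1)/72 = 0.513889.
KL = 0.0 + 0.513889 - 0.5 = 0.0139

0.0139


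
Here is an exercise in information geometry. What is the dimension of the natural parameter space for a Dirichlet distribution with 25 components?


Exponential family dimension calculation:
Dirichlet with 25 components has 25 natural parameters.

25


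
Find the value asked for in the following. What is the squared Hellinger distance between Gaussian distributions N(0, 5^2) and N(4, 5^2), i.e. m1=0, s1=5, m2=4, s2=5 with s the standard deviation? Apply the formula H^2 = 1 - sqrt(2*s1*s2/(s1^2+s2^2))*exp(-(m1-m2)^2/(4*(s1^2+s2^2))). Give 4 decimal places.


Squared Hellinger distance for Gaussians:
H^2 = 1 - sqrt(2*s1*s2/(s1^2+s2^2)) * exp(-(m1-m2)^2/(4*(s1^2+s2^2))).
s1^2 = 25, s2^2 = 25, s1^2+s2^2 = 50.
sqrt(2*5*5/(50)) = 1.0.
(m1-m2)^2 = (-4)^2 = 16.
exp(-16/(4*50)) = exp(-0.08) = 0.923116.
H^2 = 1 - 1.0*0.923116 = 0.0769

0.0769


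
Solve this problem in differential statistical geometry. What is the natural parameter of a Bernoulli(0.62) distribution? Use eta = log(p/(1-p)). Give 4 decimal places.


Natural parameter for Bernoulli: eta = log(p/(1-p)).
p = 0.62, 1-p = 0.38.
p/(1-p) = 1.631579.
eta = log(1.631579) = 0.4895

0.4895


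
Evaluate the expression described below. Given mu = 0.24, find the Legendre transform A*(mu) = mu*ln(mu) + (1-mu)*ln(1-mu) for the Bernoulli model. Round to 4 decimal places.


Legendre transform for Bernoulli:
A*(mu) = mu*log(mu) + (1-mu)*log(1-mu).
mu = 0.24, 1-mu = 0.76.
mu*log(mu) = 0.24*log(0.24) = -0.342508.
(1-mu)*log(1-mu) = 0.76*log(0.76) = -0.208572.
A* = -0.342508 + -0.208572 = -0.5511

-0.5511


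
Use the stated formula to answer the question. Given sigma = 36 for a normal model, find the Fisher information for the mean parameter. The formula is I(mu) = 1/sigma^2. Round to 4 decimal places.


The Fisher information for the mean of a normal distribution is I(mu) = 1/sigma^2.
sigma = 36, so sigma^2 = 1296.
I(mu) = 1/1296 = 0.0008

0.0008


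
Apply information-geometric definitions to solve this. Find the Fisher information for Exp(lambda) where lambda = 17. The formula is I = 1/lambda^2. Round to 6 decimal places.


Fisher information for exponential: I(lambda) = 1/lambda^2.
lambda = 17, lambda^2 = 289.
I = 1/289 = 0.003460

0.003460


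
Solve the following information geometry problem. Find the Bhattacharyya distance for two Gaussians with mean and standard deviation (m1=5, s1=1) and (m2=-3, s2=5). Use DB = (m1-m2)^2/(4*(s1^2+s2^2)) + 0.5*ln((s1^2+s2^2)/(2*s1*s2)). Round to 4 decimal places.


Bhattacharyya distance between two Gaussians:
DB = (m1-m2)^2/(4*(s1^2+s2^2)) + (1/2)*ln((s1^2+s2^2)/(2*s1*s2)).
(m1-m2)^2 = (8)^2 = 64.
s1^2+s2^2 = 1 + 25 = 26.
term1 = 64/104 = 0.615385.
term2 = 0.5*ln(26/10.0) = 0.477756.
DB = 0.615385 + 0.477756 = 1.0931

1.0931


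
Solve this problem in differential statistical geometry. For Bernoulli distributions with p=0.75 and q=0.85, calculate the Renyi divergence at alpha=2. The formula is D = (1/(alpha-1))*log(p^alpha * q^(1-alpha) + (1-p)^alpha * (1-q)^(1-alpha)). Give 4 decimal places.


Renyi divergence of order alpha between Bernoulli distributions:
D = (1/(alpha-1))*log(p^alpha * q^(1-alpha) + (1-p)^alpha * (1-q)^(1-alpha)).
alpha = 2, p = 0.75, q = 0.85.
p^alpha * q^(1-alpha) = 0.75^2 * 0.85^-1 = 0.661765.
(1-p)^alpha * (1-q)^(1-alpha) = 0.25^2 * 0.15^-1 = 0.416667.
sum = 0.661765 + 0.416667 = 1.078431.
D = (1/1)*log(1.078431) = 0.0755

0.0755


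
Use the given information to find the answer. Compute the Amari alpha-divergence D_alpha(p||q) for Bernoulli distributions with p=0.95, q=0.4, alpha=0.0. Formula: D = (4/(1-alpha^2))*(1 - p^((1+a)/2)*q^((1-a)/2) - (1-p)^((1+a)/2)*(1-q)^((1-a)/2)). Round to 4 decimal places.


Amari alpha-divergence:
D = (4/(1-alpha^2))*(1 - p^((1+a)/2)*q^((1-a)/2) - (1-p)^((1+a)/2)*(1-q)^((1-a)/2)).
alpha = 0.0, p = 0.95, q = 0.4.
e1 = (1+alpha)/2 = 0.5, e2 = (1-alpha)/2 = 0.5.
t1 = p^e1 * q^e2 = 0.95^0.5 * 0.4^0.5 = 0.616441.
t2 = (1-p)^e1 * (1-q)^e2 = 0.05^0.5 * 0.6^0.5 = 0.173205.
4/(1-alpha^2) = 4.0.
D = 4.0*(1 - 0.616441 - 0.173205) = 0.8414

0.8414


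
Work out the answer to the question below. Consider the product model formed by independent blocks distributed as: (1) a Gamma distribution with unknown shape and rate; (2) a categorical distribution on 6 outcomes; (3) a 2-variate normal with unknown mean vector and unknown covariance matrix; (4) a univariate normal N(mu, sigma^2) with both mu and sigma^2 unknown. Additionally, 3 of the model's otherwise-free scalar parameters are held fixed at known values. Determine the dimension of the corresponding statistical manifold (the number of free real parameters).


The dimension of a statistical manifold equals the number of free
(independent) real parameters of the model. For a product of independent
blocks the parameter counts add.
- Gamma (shape, rate): 2.
- categorical on 6 outcomes (probabilities sum to 1): 6-1 = 5.
- 2-variate normal: 2 (mean) + 2*3/2 = 3 (symmetric covariance) = 5.
- normal (mu, sigma^2): 2.
Total = 2 + 5 + 5 + 2 = 14.
3 parameter(s) fixed at known values: 14 - 3 = 11.
Dimension = 11

11


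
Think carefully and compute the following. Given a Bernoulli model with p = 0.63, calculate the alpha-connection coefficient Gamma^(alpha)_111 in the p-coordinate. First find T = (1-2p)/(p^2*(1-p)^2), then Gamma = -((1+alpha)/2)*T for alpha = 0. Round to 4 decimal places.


Skewness (Amari-Chentsov) tensor: T = (1-2p)/(p^2*(1-p)^2).
p = 0.63, 1-2p = -0.26, p^2 = 0.3969, (1-p)^2 = 0.1369.
T = -0.26/(0.3969 * 0.1369) = -4.785076.
In the p-coordinate, Gamma^(alpha) = Gamma^(0) - (alpha/2)*T with Gamma^(0) = (1/2)*g'(p) = -T/2,
so Gamma^(alpha) = -((1+alpha)/2)*T.
alpha = 0, -(1+alpha)/2 = -0.5.
Gamma = -0.5 * -4.785076 = 2.3925

2.3925


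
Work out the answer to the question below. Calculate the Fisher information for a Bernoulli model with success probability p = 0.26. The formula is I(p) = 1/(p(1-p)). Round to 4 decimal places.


For Bernoulli(p), Fisher information is I(p) = 1/(p*(1-p)).
p = 0.26, 1-p = 0.74.
p*(1-p) = 0.1924.
I(p) = 1/0.1924 = 5.1975

5.1975


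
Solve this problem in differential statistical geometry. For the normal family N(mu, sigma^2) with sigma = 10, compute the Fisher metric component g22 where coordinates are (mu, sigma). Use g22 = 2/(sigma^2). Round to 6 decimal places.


For the 2-parameter normal family, the Fisher metric has:
  g11 = 1/sigma^2, g22 = 2/sigma^2.
sigma = 10, sigma^2 = 100.
g22 = 0.020000

0.020000


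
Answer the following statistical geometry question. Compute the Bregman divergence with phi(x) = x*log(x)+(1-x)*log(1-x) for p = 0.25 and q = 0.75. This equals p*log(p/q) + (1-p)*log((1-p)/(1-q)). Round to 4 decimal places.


Bregman divergence with negative entropy generator:
D = p*log(p/q) + (1-p)*log((1-p)/(1-q)).
p = 0.25, q = 0.75.
p*log(p/q) = 0.25*log(0.25/0.75) = -0.274653.
(1-p)*log((1-p)/(1-q)) = 0.75*log(0.75/0.25) = 0.823959.
D = -0.274653 + 0.823959 = 0.5493

0.5493


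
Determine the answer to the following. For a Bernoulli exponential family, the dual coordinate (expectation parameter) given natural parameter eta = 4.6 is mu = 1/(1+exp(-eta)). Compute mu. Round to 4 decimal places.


Dual coordinate (expectation parameter) for Bernoulli:
mu = 1/(1+exp(-eta)).
eta = 4.6.
exp(-eta) = exp(-4.6) = 0.010052.
mu = 1/(1+0.010052) = 0.9900

0.9900


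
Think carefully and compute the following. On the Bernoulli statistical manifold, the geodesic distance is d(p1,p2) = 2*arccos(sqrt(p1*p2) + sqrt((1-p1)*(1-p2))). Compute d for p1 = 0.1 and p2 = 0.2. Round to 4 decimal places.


Geodesic distance on Bernoulli manifold:
d(p1,p2) = 2*arccos(sqrt(p1*p2) + sqrt((1-p1)*(1-p2))).
sqrt(p1*p2) = sqrt(0.1*0.2) = 0.141421.
sqrt((1-p1)*(1-p2)) = sqrt(0.9*0.8) = 0.848528.
arg = 0.141421 + 0.848528 = 0.989949.
d = 2*arccos(0.989949) = 0.2838

0.2838


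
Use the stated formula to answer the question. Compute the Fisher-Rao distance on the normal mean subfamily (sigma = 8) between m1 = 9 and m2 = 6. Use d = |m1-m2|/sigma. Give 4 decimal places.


On the fixed-variance normal subfamily, geodesic distance = |m1-m2|/sigma.
|9 - 6| = 3.
sigma = 8.
d = 3/8 = 0.3750

0.3750


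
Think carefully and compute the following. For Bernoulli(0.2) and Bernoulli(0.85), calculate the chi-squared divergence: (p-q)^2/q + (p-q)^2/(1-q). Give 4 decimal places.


Chi-squared divergence between Bernoulli distributions:
chi^2 = (p-q)^2/q + (p-q)^2/(1-q).
p = 0.2, q = 0.85, p-q = -0.65.
(p-q)^2 = 0.4225.
term1 = 0.4225/0.85 = 0.497059.
term2 = 0.4225/0.15 = 2.816667.
chi^2 = 0.497059 + 2.816667 = 3.3137

3.3137


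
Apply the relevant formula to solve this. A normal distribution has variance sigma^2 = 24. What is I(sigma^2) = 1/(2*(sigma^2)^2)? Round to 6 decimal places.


Fisher information for variance: I(sigma^2) = 1/(2*sigma^4).
sigma^2 = 24, so sigma^4 = 576.
I = 1/(2*576) = 1/1152 = 0.000868

0.000868


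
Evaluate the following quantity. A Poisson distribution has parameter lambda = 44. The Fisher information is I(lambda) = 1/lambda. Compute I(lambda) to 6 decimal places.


Fisher information for Poisson: I(lambda) = 1/lambda.
lambda = 44.
I(lambda) = 1/44 = 0.022727

0.022727
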